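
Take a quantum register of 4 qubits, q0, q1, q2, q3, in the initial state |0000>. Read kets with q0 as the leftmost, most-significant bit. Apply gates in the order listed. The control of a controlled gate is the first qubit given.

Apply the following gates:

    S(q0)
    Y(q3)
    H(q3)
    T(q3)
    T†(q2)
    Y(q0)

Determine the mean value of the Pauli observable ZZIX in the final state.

The expectation value of ZZIX is sqrt(2)/2.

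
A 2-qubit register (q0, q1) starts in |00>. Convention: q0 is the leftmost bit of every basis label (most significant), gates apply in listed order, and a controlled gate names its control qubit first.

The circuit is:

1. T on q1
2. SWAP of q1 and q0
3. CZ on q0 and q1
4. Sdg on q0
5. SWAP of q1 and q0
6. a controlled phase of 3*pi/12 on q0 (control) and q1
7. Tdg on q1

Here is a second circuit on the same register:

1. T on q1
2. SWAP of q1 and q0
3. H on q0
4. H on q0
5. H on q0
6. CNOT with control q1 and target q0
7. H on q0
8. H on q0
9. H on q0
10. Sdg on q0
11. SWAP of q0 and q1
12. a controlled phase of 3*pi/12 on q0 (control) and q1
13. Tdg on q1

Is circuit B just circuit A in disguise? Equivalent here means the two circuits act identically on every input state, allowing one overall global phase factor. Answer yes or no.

Yes — the two circuits implement the same unitary up to a global phase.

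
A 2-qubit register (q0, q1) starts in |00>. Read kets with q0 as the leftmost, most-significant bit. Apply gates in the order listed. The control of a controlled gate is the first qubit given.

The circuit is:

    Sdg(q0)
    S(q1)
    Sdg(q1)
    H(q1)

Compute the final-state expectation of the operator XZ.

In the final state, XZ has expectation 0. Key observation: the block from step 2 through step 3 cancels to the identity and can be dropped.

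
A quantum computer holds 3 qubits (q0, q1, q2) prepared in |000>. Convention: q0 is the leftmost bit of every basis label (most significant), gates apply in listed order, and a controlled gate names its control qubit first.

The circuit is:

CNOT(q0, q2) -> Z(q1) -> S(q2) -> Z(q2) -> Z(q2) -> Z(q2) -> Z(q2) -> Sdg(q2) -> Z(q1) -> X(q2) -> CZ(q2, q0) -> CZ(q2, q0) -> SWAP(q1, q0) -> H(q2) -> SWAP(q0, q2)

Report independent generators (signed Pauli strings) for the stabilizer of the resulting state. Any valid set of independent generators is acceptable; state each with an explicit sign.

The stabilizer group can be generated by -XII, +IZI, +IIZ, among other valid generating sets. Key observation: steps 2-9 multiply out to the identity, so the circuit reduces to the remaining gates.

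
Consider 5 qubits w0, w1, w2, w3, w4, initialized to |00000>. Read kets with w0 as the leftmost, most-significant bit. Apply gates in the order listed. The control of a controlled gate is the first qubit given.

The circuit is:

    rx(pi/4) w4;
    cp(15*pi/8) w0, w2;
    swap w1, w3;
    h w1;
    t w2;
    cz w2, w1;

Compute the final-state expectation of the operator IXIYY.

In the final state, IXIYY has expectation 0.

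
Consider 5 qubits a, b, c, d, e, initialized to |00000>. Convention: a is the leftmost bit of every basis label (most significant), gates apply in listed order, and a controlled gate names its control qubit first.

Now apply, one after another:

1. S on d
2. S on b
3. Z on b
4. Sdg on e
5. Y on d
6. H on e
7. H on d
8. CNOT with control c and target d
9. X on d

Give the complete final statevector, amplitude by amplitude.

After the circuit, the state carries amplitude -I/2 on |00000>, -I/2 on |00001>, I/2 on |00010>, I/2 on |00011>, and 0 on every other basis state.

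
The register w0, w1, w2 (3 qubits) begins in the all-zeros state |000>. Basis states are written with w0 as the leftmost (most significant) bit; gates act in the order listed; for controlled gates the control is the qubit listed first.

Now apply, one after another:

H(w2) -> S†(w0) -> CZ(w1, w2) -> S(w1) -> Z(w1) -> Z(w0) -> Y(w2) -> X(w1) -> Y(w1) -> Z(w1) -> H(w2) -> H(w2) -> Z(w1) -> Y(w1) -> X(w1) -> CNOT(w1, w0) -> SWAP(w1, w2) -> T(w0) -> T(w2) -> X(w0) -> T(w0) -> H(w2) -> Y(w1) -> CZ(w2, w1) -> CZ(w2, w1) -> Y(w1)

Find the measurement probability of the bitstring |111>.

Outcome |111> occurs with probability 1/4. Key observation: gates 8-15 undo each other exactly, leaving only the rest of the circuit to track.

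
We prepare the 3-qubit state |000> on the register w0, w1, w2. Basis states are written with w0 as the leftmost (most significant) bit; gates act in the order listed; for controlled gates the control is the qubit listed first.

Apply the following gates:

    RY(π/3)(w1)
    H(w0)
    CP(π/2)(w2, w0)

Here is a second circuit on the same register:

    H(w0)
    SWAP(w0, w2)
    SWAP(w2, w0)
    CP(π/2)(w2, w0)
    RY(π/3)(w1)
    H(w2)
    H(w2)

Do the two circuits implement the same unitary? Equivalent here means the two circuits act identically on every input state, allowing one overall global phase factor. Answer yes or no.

Yes, they are equivalent — the unitaries differ by at most a global phase.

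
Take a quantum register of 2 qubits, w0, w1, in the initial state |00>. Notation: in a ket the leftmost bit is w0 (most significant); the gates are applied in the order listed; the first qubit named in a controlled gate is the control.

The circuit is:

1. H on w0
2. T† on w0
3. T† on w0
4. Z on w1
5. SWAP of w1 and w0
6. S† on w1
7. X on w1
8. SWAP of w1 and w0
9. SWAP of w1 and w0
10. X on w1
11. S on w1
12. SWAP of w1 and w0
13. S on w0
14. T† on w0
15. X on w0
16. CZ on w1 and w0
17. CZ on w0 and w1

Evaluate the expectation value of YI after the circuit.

The observable YI averages to sqrt(2)/2. Key observation: gates 5-12 undo each other exactly, leaving only the rest of the circuit to track.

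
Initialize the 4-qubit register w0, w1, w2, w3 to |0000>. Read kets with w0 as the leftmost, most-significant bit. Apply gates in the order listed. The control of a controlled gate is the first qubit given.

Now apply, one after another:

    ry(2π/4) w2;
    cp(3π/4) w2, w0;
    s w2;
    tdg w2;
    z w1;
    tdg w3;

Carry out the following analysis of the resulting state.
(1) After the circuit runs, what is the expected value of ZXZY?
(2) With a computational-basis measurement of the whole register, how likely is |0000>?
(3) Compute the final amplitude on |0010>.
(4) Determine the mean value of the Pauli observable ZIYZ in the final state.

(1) The observable ZXZY averages to 0.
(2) A full measurement returns |0000> with probability 1/2.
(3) |0010> carries amplitude sqrt(2)*exp(I*pi/4)/2 in the final state.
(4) The expectation value of ZIYZ is sqrt(2)/2.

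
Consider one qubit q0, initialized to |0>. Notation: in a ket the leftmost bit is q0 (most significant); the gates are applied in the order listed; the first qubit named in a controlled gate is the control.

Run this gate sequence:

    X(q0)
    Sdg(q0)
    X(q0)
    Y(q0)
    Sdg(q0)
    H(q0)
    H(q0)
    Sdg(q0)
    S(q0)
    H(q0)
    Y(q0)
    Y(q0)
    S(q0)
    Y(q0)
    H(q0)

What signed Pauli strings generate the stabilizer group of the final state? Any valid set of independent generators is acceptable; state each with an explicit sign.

One valid set of independent stabilizer generators is +Y (any independent generating set of the same group is equally correct).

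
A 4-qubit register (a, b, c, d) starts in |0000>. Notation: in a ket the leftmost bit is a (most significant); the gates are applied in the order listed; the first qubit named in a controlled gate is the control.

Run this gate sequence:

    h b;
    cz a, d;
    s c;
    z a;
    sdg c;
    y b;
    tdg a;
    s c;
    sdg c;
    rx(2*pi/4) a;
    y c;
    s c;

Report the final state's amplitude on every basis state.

The resulting statevector has amplitude I/2 on |0010>, -I/2 on |0110>, 1/2 on |1010>, -1/2 on |1110>, and 0 on every other basis state. Key observation: the block from step 8 through step 9 cancels to the identity and can be dropped.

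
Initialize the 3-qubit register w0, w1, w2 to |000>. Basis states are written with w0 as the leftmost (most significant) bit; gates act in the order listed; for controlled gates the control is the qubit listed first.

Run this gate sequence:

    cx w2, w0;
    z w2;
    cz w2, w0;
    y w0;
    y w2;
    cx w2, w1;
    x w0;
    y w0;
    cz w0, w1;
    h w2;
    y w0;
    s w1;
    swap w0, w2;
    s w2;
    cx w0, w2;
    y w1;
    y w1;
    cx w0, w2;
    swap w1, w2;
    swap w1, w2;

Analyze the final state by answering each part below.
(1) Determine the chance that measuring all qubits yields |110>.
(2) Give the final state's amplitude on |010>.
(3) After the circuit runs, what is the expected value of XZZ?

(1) Outcome |110> occurs with probability 1/2. Key observation: steps 15-18 multiply out to the identity, so the circuit reduces to the remaining gates.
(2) |010> carries amplitude sqrt(2)*I/2 in the final state.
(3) In the final state, XZZ has expectation 1.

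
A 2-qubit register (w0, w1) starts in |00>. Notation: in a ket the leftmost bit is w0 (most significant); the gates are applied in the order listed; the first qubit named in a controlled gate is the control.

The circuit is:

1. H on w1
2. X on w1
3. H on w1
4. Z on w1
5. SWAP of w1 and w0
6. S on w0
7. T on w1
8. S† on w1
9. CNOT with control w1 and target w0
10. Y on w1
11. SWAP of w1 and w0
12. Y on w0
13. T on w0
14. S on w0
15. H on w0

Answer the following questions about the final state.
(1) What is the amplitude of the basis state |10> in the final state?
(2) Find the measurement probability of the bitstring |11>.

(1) The amplitude on |10> is sqrt(2)/2. Key observation: gates 1-4 undo each other exactly, leaving only the rest of the circuit to track.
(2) Outcome |11> occurs with probability 0.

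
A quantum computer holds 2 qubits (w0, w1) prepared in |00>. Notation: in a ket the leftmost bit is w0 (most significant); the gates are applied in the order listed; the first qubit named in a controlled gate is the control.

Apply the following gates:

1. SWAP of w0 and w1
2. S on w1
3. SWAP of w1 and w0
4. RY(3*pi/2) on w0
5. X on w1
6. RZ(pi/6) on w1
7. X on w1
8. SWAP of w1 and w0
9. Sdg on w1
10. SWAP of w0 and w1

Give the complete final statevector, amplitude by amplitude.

After the circuit, the state carries amplitude -sqrt(2)*exp(I*pi/12)/2 on |00>, 0 on |01>, -sqrt(2)*exp(7*I*pi/12)/2 on |10>, 0 on |11>.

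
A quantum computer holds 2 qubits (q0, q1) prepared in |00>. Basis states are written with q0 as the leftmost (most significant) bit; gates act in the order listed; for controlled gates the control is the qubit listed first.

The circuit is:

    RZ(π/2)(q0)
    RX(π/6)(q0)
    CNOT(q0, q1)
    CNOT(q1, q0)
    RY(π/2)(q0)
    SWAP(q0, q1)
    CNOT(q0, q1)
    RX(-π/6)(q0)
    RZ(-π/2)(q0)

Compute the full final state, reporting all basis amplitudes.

The resulting statevector has amplitude sqrt(2)/2 on |00>, sqrt(2)/2 on |01>, 0 on |10>, 0 on |11>.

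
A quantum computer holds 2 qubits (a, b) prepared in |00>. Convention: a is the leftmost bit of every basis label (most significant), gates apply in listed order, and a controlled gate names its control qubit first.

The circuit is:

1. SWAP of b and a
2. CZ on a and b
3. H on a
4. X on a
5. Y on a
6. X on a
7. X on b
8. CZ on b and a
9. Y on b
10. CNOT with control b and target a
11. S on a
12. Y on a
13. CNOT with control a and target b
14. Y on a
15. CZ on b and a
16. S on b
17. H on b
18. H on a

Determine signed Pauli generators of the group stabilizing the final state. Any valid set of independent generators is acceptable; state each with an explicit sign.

The final state is stabilized by the group generated by -XX, +ZZ; other independent generating sets are equally valid.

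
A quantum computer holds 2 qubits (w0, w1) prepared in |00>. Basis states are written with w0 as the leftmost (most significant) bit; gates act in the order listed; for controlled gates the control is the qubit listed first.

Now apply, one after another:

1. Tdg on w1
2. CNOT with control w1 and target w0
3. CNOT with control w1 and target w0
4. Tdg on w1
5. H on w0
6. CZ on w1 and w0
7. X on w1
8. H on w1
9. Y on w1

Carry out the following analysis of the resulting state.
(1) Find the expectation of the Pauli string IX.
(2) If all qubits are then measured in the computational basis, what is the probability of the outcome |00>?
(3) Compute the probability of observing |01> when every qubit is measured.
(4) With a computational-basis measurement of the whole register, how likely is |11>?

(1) The expectation value of IX is 1. Key observation: gates 2-3 undo each other exactly, leaving only the rest of the circuit to track.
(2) Outcome |00> occurs with probability 1/4.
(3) Outcome |01> occurs with probability 1/4.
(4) The probability of measuring |11> is 1/4.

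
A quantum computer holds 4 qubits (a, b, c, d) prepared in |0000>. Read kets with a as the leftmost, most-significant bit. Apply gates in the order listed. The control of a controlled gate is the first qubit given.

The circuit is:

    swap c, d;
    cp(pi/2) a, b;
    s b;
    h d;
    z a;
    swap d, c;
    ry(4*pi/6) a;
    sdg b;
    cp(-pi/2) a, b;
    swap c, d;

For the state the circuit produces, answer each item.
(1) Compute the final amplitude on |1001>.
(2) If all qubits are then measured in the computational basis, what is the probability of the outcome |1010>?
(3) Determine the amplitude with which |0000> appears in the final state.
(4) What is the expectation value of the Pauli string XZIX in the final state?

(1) The final state's coefficient on |1001> equals sqrt(6)/4.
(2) A full measurement returns |1010> with probability 0.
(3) The final state's coefficient on |0000> equals sqrt(2)/4.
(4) The observable XZIX averages to sqrt(3)/2.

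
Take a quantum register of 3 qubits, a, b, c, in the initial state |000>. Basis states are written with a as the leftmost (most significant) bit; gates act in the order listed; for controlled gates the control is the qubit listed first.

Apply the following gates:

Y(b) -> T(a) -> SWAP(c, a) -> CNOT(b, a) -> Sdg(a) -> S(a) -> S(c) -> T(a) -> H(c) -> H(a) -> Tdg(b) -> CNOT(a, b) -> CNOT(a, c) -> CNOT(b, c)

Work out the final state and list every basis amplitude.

The final amplitudes are 0 on |000>, 0 on |001>, I/2 on |010>, I/2 on |011>, -I/2 on |100>, -I/2 on |101>, 0 on |110>, 0 on |111>.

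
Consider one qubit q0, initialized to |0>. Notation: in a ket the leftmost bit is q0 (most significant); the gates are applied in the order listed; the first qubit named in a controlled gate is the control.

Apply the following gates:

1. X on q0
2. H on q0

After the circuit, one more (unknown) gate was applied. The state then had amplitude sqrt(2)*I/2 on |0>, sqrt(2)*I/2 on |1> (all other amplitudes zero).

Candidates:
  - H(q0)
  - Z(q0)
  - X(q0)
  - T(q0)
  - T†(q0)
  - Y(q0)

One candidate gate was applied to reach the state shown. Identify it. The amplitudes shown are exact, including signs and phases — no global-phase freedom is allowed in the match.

The applied gate was Y(q0).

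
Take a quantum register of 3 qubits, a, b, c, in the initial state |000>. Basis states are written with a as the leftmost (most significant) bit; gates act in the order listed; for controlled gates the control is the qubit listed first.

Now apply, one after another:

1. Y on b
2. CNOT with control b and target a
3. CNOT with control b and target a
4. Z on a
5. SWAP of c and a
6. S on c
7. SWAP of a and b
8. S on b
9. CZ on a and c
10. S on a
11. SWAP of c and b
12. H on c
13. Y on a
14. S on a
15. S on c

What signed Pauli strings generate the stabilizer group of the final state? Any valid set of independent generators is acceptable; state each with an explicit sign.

The stabilizer group can be generated by +IIY, +ZII, +IZI, among other valid generating sets.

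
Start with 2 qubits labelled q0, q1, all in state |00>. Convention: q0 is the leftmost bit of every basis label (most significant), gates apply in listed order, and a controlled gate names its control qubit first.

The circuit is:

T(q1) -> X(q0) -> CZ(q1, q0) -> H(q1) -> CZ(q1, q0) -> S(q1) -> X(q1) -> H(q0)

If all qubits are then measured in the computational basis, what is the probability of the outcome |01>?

Outcome |01> occurs with probability 1/4.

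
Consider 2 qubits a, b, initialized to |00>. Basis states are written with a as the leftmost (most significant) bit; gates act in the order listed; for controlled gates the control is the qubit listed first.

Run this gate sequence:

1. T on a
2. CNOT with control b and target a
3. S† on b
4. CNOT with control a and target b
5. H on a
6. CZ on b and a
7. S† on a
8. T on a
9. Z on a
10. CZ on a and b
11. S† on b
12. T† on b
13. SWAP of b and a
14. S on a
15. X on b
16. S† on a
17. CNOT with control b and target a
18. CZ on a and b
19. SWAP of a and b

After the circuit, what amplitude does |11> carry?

|11> carries amplitude -sqrt(2)/2 in the final state.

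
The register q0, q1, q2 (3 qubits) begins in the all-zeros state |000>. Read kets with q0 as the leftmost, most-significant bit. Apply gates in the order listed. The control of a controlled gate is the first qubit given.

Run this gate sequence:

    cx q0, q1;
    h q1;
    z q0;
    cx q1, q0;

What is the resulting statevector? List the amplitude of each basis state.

After the circuit, the state carries amplitude sqrt(2)/2 on |000>, sqrt(2)/2 on |110>, and 0 on every other basis state.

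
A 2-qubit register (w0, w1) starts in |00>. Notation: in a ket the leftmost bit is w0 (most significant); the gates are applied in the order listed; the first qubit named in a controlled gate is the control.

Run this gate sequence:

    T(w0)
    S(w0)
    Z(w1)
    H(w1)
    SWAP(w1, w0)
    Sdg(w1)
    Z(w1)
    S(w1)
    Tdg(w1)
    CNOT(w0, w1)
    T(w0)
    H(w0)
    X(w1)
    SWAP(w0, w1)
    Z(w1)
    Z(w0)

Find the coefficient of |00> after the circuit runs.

The amplitude on |00> is exp(I*pi/4)/2.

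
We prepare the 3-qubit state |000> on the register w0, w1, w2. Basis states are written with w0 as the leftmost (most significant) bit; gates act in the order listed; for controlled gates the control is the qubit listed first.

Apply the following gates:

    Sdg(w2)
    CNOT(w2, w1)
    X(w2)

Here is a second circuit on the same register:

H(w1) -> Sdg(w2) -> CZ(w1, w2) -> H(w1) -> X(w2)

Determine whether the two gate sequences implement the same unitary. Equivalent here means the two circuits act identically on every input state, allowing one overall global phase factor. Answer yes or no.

Yes: on every input state the two circuits agree up to one overall phase factor.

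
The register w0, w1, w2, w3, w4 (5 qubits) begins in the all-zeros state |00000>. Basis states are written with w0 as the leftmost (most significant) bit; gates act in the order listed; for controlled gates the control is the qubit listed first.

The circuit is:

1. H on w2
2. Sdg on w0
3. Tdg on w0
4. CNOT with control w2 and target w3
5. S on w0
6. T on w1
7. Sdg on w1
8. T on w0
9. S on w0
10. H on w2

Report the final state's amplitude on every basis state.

The resulting statevector has amplitude 1/2 on |00000>, 1/2 on |00010>, 1/2 on |00100>, -1/2 on |00110>, and 0 on every other basis state.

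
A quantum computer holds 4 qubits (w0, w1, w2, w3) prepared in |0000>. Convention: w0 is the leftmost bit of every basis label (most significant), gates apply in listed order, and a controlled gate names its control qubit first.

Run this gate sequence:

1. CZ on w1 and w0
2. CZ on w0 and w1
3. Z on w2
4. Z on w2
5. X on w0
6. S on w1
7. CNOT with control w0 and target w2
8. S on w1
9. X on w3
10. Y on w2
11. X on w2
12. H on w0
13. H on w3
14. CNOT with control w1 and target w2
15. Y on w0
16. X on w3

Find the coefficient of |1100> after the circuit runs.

The final state's coefficient on |1100> equals 0.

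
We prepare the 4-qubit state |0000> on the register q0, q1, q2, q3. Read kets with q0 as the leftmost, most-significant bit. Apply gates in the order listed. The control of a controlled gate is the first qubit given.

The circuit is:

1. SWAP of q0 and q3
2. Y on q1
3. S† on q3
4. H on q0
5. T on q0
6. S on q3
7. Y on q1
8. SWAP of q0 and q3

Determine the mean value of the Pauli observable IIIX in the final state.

The observable IIIX averages to sqrt(2)/2.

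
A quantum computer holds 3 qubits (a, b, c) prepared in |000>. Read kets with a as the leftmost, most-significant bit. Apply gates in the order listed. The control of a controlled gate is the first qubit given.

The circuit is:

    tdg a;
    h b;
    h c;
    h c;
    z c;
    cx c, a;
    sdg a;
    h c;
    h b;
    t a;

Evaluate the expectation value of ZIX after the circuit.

The observable ZIX averages to 1.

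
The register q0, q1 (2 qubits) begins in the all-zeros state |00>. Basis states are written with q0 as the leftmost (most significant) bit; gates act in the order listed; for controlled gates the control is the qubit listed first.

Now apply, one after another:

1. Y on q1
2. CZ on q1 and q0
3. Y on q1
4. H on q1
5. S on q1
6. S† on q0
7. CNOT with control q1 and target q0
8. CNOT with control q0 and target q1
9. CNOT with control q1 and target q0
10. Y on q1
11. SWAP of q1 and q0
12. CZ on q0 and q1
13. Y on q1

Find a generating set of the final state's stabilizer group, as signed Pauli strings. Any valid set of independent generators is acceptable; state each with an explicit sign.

The stabilizer group can be generated by -IY, -ZI, among other valid generating sets.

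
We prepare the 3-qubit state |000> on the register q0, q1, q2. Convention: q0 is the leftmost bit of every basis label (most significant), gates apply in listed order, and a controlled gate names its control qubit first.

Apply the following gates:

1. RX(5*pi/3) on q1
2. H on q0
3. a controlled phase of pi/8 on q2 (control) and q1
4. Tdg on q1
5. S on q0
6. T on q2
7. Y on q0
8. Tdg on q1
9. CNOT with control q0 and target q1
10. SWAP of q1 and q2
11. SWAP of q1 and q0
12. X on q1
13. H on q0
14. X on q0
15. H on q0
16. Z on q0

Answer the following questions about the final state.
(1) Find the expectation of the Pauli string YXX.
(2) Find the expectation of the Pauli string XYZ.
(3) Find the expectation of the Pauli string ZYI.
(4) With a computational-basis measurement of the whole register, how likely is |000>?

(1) In the final state, YXX has expectation 0.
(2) The observable XYZ averages to 0.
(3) In the final state, ZYI has expectation -sqrt(3)/2.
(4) The probability of measuring |000> is 1/8.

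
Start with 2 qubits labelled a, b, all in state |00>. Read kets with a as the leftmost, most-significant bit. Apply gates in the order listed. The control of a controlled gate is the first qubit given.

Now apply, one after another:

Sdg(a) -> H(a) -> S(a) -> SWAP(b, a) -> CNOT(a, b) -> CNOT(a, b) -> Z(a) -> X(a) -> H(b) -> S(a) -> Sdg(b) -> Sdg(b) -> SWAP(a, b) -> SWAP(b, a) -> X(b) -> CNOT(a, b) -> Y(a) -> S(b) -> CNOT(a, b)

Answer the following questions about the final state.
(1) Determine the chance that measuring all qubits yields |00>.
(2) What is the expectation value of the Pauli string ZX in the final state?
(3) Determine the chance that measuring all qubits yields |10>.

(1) The probability of measuring |00> is 1/2.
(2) The observable ZX averages to -1.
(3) The probability of measuring |10> is 0.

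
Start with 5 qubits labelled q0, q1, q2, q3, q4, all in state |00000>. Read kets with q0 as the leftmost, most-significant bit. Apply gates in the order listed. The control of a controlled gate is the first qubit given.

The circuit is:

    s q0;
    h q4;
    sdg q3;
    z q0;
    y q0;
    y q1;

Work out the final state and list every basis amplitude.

The resulting statevector has amplitude -sqrt(2)/2 on |11000>, -sqrt(2)/2 on |11001>, and 0 on every other basis state.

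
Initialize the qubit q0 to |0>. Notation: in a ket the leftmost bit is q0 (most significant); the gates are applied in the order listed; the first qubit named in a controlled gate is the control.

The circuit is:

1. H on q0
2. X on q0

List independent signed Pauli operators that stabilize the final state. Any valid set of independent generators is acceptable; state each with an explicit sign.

The final state is stabilized by the group generated by +X; other independent generating sets are equally valid.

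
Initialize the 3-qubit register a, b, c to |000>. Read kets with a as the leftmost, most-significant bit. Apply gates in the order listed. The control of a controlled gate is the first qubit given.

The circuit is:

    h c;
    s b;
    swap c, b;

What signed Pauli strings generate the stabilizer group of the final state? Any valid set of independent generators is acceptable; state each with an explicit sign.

The final state is stabilized by the group generated by +IXI, +ZII, +IIZ; other independent generating sets are equally valid.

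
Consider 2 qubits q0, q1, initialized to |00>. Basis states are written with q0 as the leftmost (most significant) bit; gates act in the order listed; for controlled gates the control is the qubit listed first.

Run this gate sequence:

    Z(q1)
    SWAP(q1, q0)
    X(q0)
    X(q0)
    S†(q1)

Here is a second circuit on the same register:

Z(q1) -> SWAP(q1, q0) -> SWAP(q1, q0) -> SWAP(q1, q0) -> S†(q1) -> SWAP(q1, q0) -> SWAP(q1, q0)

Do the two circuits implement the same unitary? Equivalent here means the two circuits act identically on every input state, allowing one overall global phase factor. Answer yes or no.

Yes, they are equivalent — the unitaries differ by at most a global phase.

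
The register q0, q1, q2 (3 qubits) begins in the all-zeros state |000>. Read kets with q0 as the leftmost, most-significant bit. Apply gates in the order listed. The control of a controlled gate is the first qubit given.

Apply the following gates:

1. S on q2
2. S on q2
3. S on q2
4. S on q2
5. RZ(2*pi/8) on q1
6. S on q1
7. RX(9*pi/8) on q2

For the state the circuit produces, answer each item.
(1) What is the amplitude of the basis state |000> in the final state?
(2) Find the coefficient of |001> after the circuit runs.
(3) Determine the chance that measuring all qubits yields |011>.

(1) The amplitude on |000> is exp(7*I*pi/8)*sin(pi/16). Key observation: steps 1-4 multiply out to the identity, so the circuit reduces to the remaining gates.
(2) |001> carries amplitude -exp(3*I*pi/8)*cos(pi/16) in the final state.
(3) Outcome |011> occurs with probability 0.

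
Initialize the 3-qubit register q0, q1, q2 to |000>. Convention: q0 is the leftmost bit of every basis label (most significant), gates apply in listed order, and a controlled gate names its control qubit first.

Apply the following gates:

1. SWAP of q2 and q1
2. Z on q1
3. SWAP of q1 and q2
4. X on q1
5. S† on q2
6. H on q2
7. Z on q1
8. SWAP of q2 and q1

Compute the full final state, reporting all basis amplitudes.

The resulting statevector has amplitude -sqrt(2)/2 on |001>, -sqrt(2)/2 on |011>, and 0 on every other basis state.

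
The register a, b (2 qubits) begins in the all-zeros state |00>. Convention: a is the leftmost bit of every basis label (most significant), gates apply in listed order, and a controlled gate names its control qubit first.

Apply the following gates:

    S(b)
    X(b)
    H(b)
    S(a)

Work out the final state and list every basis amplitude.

The resulting statevector has amplitude sqrt(2)/2 on |00>, -sqrt(2)/2 on |01>, 0 on |10>, 0 on |11>.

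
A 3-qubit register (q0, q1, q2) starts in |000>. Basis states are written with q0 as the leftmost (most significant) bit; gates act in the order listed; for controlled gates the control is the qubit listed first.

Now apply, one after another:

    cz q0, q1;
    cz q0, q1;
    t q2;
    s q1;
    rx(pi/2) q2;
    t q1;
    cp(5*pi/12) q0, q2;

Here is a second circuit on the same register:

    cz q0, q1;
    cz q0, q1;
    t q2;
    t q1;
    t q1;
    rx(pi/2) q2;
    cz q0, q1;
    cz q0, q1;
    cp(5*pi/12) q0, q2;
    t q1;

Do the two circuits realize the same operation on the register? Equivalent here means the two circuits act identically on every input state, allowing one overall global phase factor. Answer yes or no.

Yes: on every input state the two circuits agree up to one overall phase factor.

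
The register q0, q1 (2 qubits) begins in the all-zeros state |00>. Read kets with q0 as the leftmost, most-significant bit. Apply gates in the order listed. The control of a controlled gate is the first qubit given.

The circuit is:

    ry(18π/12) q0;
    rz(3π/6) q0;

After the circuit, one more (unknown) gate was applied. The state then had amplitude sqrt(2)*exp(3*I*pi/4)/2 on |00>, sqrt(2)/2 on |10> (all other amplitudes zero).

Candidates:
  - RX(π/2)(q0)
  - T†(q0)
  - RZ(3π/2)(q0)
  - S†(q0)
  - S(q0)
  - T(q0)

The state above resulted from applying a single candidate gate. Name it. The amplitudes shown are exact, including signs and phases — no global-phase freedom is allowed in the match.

The unique candidate consistent with the amplitudes is T†(q0).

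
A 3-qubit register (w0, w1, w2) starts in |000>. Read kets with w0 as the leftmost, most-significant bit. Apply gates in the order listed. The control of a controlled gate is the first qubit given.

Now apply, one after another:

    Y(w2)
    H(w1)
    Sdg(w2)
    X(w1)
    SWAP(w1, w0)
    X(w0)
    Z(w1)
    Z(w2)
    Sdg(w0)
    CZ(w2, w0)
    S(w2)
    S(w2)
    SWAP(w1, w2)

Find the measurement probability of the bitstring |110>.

A full measurement returns |110> with probability 1/2.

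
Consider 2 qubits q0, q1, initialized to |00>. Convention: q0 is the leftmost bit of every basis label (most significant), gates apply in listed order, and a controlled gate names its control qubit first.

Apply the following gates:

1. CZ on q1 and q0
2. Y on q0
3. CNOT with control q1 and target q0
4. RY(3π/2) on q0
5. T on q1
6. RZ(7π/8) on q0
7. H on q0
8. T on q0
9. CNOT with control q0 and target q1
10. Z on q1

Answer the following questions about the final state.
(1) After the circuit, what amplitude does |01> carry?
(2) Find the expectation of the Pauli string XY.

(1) The final state's coefficient on |01> equals 0.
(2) In the final state, XY has expectation (1 - exp(I*pi/4) - exp(3*I*pi/4) + I)*exp(I*pi/8)/4.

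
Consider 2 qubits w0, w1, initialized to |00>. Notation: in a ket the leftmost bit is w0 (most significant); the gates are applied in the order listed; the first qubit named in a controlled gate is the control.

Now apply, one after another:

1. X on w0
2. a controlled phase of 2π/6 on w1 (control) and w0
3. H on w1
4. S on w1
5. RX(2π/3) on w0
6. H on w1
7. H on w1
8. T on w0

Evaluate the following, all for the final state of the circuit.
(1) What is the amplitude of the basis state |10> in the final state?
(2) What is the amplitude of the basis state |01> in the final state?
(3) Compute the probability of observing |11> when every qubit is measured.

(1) |10> carries amplitude sqrt(2)*exp(I*pi/4)/4 in the final state. Key observation: the block from step 6 through step 7 cancels to the identity and can be dropped.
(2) |01> carries amplitude sqrt(6)/4 in the final state.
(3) A full measurement returns |11> with probability 1/8.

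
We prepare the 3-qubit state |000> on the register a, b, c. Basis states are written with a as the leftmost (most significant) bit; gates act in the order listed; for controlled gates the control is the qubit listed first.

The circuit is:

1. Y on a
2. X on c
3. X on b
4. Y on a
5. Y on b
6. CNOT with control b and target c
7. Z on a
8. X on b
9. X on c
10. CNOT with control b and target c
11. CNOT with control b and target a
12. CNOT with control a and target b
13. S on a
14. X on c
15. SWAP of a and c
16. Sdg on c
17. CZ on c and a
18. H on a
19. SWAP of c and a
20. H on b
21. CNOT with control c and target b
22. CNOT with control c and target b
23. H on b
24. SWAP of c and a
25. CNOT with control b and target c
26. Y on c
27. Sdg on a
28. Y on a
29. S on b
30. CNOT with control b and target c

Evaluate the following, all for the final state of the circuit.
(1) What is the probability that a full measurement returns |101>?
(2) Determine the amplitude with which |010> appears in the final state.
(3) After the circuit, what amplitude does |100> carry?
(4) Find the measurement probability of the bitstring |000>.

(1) Outcome |101> occurs with probability 0. Key observation: steps 19-24 multiply out to the identity, so the circuit reduces to the remaining gates.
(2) The final state's coefficient on |010> equals 0.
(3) |100> carries amplitude -sqrt(2)*I/2 in the final state.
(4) A full measurement returns |000> with probability 1/2.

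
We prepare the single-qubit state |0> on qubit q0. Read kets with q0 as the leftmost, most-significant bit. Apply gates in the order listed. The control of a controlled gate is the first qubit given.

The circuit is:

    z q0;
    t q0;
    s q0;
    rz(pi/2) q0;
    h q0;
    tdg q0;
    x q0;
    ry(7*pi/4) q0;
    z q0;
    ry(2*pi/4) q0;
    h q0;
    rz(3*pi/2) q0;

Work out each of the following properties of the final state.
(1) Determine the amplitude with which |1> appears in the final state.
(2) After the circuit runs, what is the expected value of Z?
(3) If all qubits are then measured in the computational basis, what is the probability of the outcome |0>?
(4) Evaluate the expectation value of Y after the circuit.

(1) The final state's coefficient on |1> equals -sqrt(2)*I*sqrt(sqrt(2) + 2)/4 + sqrt(2)*sqrt(2 - sqrt(2))*exp(I*pi/4)/4.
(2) The observable Z averages to 1/2.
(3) A full measurement returns |0> with probability 3/4.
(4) The expectation value of Y is -1/2.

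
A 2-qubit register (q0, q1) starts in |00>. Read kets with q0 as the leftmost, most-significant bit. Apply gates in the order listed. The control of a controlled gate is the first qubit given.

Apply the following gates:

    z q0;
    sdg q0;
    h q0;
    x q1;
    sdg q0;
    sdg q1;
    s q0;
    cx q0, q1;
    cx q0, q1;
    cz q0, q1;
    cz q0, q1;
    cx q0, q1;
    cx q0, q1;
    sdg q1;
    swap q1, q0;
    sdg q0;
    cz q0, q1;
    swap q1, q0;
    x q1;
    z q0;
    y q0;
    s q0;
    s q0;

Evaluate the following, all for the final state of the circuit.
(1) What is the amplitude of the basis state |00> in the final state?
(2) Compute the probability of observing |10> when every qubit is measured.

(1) |00> carries amplitude sqrt(2)/2 in the final state.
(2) Outcome |10> occurs with probability 1/2.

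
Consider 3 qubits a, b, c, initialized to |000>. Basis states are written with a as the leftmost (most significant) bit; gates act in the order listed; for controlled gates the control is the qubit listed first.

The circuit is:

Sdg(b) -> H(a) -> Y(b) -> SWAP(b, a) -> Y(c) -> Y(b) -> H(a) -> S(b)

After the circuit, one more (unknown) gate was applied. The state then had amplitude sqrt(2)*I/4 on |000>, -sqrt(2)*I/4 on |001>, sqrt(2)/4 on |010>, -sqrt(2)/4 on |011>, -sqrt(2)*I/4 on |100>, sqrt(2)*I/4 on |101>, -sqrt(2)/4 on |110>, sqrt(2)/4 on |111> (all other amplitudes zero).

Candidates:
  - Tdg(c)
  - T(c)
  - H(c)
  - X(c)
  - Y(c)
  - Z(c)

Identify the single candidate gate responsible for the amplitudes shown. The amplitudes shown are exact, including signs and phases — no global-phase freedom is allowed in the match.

It was H(c) that produced the state shown.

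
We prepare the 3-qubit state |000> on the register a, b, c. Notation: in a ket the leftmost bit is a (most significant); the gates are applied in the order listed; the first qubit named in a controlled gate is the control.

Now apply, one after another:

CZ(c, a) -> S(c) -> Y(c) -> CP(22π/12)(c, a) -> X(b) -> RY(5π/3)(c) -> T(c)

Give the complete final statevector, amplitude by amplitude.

The final amplitudes are -I/2 on |010>, -sqrt(3)*exp(3*I*pi/4)/2 on |011>, and 0 on every other basis state.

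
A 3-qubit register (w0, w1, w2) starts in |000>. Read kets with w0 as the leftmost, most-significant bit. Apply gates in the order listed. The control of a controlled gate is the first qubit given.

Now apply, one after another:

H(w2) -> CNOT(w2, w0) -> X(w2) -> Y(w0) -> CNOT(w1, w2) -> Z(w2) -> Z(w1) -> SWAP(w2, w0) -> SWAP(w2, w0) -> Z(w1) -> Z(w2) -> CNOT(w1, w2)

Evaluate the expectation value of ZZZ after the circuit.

The expectation value of ZZZ is 1. Key observation: gates 5-12 undo each other exactly, leaving only the rest of the circuit to track.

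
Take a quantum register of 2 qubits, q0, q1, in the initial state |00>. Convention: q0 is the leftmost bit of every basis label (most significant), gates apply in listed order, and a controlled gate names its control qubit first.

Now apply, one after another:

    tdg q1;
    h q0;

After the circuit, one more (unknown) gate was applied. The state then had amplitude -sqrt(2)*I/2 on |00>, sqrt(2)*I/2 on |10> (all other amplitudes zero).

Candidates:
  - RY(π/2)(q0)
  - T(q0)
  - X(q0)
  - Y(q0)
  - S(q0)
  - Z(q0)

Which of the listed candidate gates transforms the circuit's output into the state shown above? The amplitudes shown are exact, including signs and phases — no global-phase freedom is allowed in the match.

The unique candidate consistent with the amplitudes is Y(q0).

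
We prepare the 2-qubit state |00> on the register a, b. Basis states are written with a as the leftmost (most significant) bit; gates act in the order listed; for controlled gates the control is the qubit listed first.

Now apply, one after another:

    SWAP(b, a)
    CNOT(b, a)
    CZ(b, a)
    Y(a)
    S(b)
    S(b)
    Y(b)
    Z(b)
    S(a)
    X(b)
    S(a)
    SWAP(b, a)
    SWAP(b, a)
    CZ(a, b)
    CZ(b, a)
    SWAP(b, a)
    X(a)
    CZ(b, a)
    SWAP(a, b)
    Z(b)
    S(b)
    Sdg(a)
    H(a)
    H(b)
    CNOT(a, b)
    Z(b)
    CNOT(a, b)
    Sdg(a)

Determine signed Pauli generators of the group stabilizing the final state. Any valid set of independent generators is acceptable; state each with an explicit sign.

The final state is stabilized by the group generated by -YI, +IX; other independent generating sets are equally valid.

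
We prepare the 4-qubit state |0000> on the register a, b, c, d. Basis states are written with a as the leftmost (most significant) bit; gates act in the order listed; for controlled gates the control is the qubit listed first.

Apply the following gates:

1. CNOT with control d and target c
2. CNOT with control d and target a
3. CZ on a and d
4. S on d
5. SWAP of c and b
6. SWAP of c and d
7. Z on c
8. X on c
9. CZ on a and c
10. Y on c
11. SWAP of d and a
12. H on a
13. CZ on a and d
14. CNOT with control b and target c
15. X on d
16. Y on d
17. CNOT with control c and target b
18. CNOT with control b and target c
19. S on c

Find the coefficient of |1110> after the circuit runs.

The final state's coefficient on |1110> equals 0.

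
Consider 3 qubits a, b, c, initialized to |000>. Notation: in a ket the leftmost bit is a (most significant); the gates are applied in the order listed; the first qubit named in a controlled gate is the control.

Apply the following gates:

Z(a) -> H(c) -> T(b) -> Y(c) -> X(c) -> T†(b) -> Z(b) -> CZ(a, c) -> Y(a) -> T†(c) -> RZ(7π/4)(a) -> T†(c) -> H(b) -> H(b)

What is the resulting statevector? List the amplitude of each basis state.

The final amplitudes are -sqrt(2)*exp(7*I*pi/8)/2 on |100>, sqrt(2)*exp(3*I*pi/8)/2 on |101>, and 0 on every other basis state.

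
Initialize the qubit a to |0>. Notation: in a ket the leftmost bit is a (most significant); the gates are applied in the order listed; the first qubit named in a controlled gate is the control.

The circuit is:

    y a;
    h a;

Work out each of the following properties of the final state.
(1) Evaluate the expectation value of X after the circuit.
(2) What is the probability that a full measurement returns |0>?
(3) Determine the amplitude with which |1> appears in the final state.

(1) In the final state, X has expectation -1.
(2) A full measurement returns |0> with probability 1/2.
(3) |1> carries amplitude -sqrt(2)*I/2 in the final state.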